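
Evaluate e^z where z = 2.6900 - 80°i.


e^2.6900 = 14.7317
cos(-80°) = 0.173648
sin(-80°) = -0.98481
Real = 14.7317*0.173648 = 2.5581
Imag = 14.7317*(-0.98481) = -14.5079

2.5581 - 14.5079i


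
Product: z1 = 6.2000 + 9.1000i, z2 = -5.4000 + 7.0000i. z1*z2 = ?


Real = 6.2*(-5.4) - 9.1*7 = -33.48 - 63.7 = -97.18
Imag = 6.2*7 - (5.4)*9.1 = 43.4 - (49.14) = -5.74

-97.1800 - 5.7400i


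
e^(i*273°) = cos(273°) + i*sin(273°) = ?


cos(273°) = 0.0523
sin(273°) = -0.9986

e^(i*273°) = 0.0523 - 0.9986i


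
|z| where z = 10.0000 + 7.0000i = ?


|z| = sqrt(10^2 + 7^2) = sqrt(100 + 49) = sqrt(149) = 12.2066

|z| = 12.2066


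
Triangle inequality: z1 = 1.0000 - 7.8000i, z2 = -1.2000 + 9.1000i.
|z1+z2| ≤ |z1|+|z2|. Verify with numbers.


|z1| = sqrt(1^2 + (-7.8)^2) = sqrt(61.84) = 7.8638
|z2| = sqrt((-1.2)^2 + 9.1^2) = sqrt(84.25) = 9.1788
z1+z2 = -0.2000 + 1.3000i
|z1+z2| = sqrt(1.73) = 1.3153
|z1|+|z2| = 7.8638 + 9.1788 = 17.0426

|z1+z2| = 1.3153 ≤ |z1|+|z2| = 17.0426 (verified)


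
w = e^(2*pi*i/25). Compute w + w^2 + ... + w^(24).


With w = e^(2*pi*i/25), all 25 of the 25th roots of unity w^0 = 1, w, ..., w^(24) sum to 0: 1 + w + ... + w^(24) = (1 - w^25)/(1 - w) = 0 since w^25 = 1, w ≠ 1.
Removing the root 1: w + w^2 + ... + w^(24) = 0 - 1 = -1

Sum = -1


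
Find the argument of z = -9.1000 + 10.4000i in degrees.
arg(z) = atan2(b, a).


Re = -9.1, Im = 10.4
arg = atan2(10.4, -9.1) = 131.1859 degrees

arg(z) = 131.1859 degrees


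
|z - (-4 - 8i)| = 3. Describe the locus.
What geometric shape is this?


|z - z0| = r is a circle with center z0 and radius r.
Center = (-4, -8), radius = 3

Circle with center (-4, -8) and radius 3


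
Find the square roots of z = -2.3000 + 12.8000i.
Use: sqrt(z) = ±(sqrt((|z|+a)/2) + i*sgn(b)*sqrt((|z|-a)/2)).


|z| = sqrt(5.29+163.84) = 13.0050
sqrt((|z|+a)/2) = sqrt((13.0050+(-2.3))/2) = sqrt(5.3525) = 2.3135
sqrt((|z|-a)/2) = sqrt((13.0050-(-2.3))/2) = sqrt(7.6525) = 2.7663

±(2.3135 + 2.7663i) i.e. 2.3135 + 2.7663i and -2.3135 - 2.7663i


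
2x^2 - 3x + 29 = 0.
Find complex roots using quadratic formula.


disc = (-3)^2 - 4*2*29 = 9 - 232 = -223
sqrt(|disc|) = sqrt(223) = 14.9332
Real part = 3/(2*2) = 0.7500
Imag part = 14.9332/(2*2) = 3.7333

0.7500 ± 3.7333i


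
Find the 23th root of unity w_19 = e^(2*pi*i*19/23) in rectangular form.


Angle = 360*19/23 = 297.3913°
a = cos(297.3913°) = 0.4601
b = sin(297.3913°) = -0.8879

0.4601 - 0.8879i


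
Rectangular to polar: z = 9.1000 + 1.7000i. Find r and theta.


r = sqrt(82.81+2.89) = sqrt(85.7) = 9.2574
theta = atan2(1.7, 9.1) = 10.5816 degrees

r = 9.2574, theta = 10.5816 degrees


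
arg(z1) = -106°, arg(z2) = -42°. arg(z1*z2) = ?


arg(z1*z2) = -106° - 42° = -148°
Normalized to (-180°, 180°]: -148°

-148°


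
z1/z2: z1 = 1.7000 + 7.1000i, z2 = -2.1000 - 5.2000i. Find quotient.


Conjugate of z2 = -2.1000 + 5.2000i
Numerator: (1.7000 + 7.1000i)(-2.1000 + 5.2000i) = -40.4900 - 6.0700i
Denominator: (-2.1)^2 + (-5.2)^2 = 31.45
Result = (-40.4900 - 6.0700i)/31.45

-1.2874 - 0.1930i


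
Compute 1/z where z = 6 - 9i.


|z|^2 = 36+81 = 117
1/z = (6 + 9i)/117

1/z = 0.0513 + 0.0769i


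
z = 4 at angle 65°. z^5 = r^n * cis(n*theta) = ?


r^5 = 4^5 = 1024
n*theta = 5*65° = 325° = 325° (mod 360)
a = 1024*cos(325°) = 838.8117
b = 1024*sin(325°) = -587.3423

1024 cis(325°) = 838.8117 - 587.3423i


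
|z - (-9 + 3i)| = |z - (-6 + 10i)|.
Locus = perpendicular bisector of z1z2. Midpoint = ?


Equal distances means the locus is the perpendicular bisector of z1 and z2.
Midpoint = ((-9+(-6))/2, (3+10)/2) = (-7.5000, 6.5000)

Perpendicular bisector through (-7.5000, 6.5000)


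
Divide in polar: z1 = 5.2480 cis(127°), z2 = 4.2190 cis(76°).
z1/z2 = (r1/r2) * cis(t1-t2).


r = 5.2480 / 4.2190 = 1.2439
theta = 127° - 76° = 51° = 51° (mod 360)

1.2439 cis(51°)


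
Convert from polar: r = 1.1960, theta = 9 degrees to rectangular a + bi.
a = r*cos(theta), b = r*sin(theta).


a = 1.1960*cos(9°) = 1.1960*0.9877 = 1.1813
b = 1.1960*sin(9°) = 1.1960*0.1564 = 0.1871

1.1813 + 0.1871i


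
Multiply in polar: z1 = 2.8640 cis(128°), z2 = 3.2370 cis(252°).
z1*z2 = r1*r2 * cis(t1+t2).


r = 2.8640 * 3.2370 = 9.2708
theta = 128° + 252° = 380° = 20° (mod 360)

9.2708 cis(20°)


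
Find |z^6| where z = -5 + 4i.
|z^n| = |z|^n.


|z| = sqrt(25+16) = sqrt(41) = 6.4031
|z^6| = |z|^6 = (sqrt(41))^6 = 41^3 = 68921

|z^6| = 68921


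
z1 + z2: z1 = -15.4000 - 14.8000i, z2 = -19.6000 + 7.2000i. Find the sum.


Real: -15.4 - 19.6 = -35
Imag: -14.8 + 7.2 = -7.6

-35.0000 - 7.6000i


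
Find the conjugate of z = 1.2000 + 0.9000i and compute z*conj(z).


z_bar = 1.2000 - 0.9000i
z*z_bar = 1.2^2 + 0.9^2 = 1.44 + 0.81 = 2.25

z_bar = 1.2000 - 0.9000i, z*z_bar = 2.25


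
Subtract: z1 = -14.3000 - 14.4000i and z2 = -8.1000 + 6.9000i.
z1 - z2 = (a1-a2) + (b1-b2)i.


Real: -14.3 + 8.1 = -6.2
Imag: -14.4 - 6.9 = -21.3

-6.2000 - 21.3000i


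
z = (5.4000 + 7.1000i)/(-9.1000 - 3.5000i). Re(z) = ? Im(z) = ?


Multiply by conjugate: (5.4000 + 7.1000i)(-9.1000 + 3.5000i) / ((-9.1)^2 + (-3.5)^2)
Numerator real = 5.4*(-9.1) + 7.1*(-3.5) = -73.99
Numerator imag = 7.1*(-9.1) - 5.4*(-3.5) = -45.71
Denominator = 95.06
Re(z) = -73.99/95.06 = -0.7784
Im(z) = -45.71/95.06 = -0.4809

Re(z) = -0.7784, Im(z) = -0.4809


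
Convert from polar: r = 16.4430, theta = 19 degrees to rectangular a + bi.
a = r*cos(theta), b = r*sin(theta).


a = 16.4430*cos(19°) = 16.4430*0.94552 = 15.5472
b = 16.4430*sin(19°) = 16.4430*0.32557 = 5.3533

15.5472 + 5.3533i


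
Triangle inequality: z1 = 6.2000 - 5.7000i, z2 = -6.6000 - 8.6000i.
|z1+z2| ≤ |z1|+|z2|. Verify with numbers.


|z1| = sqrt(6.2^2 + (-5.7)^2) = sqrt(70.93) = 8.4220
|z2| = sqrt((-6.6)^2 + (-8.6)^2) = sqrt(117.52) = 10.8407
z1+z2 = -0.4000 - 14.3000i
|z1+z2| = sqrt(204.65) = 14.3056
|z1|+|z2| = 8.4220 + 10.8407 = 19.2627

|z1+z2| = 14.3056 ≤ |z1|+|z2| = 19.2627 (verified)


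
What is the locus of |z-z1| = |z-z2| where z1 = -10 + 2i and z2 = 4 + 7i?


Equal distances means the locus is the perpendicular bisector of z1 and z2.
Midpoint = ((-10+4)/2, (2+7)/2) = (-3.0000, 4.5000)

Perpendicular bisector through (-3.0000, 4.5000)


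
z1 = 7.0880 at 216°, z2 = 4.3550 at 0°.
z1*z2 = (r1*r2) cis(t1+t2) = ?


r = 7.0880 * 4.3550 = 30.8682
theta = 216° + 0° = 216° = 216° (mod 360)

30.8682 cis(216°)


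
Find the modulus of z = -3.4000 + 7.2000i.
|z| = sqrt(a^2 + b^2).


|z| = sqrt((-3.4)^2 + 7.2^2) = sqrt(11.56 + 51.84) = sqrt(63.4) = 7.9624

|z| = 7.9624


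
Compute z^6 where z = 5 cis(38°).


r^6 = 5^6 = 15625
n*theta = 6*38° = 228° = 228° (mod 360)
a = 15625*cos(228°) = -10455.1657
b = 15625*sin(228°) = -11611.6379

15625 cis(228°) = -10455.1657 - 11611.6379i


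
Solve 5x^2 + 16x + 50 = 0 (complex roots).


disc = 16^2 - 4*5*50 = 256 - 1000 = -744
sqrt(|disc|) = sqrt(744) = 27.2764
Real part = -16/(2*5) = -1.6000
Imag part = 27.2764/(2*5) = 2.7276

-1.6000 ± 2.7276i


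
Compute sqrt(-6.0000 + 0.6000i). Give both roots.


|z| = sqrt(36+0.36) = 6.0299
sqrt((|z|+a)/2) = sqrt((6.0299+(-6))/2) = sqrt(0.0150) = 0.1223
sqrt((|z|-a)/2) = sqrt((6.0299-(-6))/2) = sqrt(6.0150) = 2.4525

±(0.1223 + 2.4525i) i.e. 0.1223 + 2.4525i and -0.1223 - 2.4525i


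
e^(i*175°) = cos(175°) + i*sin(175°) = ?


cos(175°) = -0.9962
sin(175°) = 0.0872

e^(i*175°) = -0.9962 + 0.0872i


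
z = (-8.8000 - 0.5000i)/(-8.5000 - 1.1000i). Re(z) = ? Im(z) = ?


Multiply by conjugate: (-8.8000 - 0.5000i)(-8.5000 + 1.1000i) / ((-8.5)^2 + (-1.1)^2)
Numerator real = -8.8*(-8.5) - (0.5)*(-1.1) = 75.35
Numerator imag = -0.5*(-8.5) - (-8.8)*(-1.1) = -5.43
Denominator = 73.46
Re(z) = 75.35/73.46 = 1.0257
Im(z) = -5.43/73.46 = -0.0739

Re(z) = 1.0257, Im(z) = -0.0739


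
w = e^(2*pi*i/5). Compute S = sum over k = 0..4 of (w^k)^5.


The roots are w_k = w^k with w = e^(2*pi*i/5), and (w^k)^5 = (w^5)^k.
So S = 1 + u + u^2 + ... + u^(4) with u = w^5.
5 = 1*5 + 0, so 5 is a multiple of 5 and u = (w^5)^1 = 1.
Every one of the 5 terms equals 1: S = 5

S = 5


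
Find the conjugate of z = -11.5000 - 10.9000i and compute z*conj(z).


z_bar = -11.5000 + 10.9000i
z*z_bar = (-11.5)^2 + (-10.9)^2 = 132.25 + 118.81 = 251.06

z_bar = -11.5000 + 10.9000i, z*z_bar = 251.06


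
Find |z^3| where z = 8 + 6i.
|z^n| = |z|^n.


|z| = sqrt(64+36) = sqrt(100) = 10
|z^3| = |z|^3 = 10^3 = 1000

|z^3| = 1000


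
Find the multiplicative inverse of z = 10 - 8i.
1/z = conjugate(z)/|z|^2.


|z|^2 = 100+64 = 164
1/z = (10 + 8i)/164

1/z = 0.0610 + 0.0488i


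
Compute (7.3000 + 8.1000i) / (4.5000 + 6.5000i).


Conjugate of z2 = 4.5000 - 6.5000i
Numerator: (7.3000 + 8.1000i)(4.5000 - 6.5000i) = 85.5000 - 11.0000i
Denominator: 4.5^2 + 6.5^2 = 62.5
Result = (85.5000 - 11.0000i)/62.5

1.3680 - 0.1760i


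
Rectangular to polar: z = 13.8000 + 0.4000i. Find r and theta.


r = sqrt(190.44+0.16) = sqrt(190.6) = 13.8058
theta = atan2(0.4, 13.8) = 1.6603 degrees

r = 13.8058, theta = 1.6603 degrees


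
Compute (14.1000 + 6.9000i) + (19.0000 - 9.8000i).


Real: 14.1 + 19 = 33.1
Imag: 6.9 - 9.8 = -2.9

33.1000 - 2.9000i


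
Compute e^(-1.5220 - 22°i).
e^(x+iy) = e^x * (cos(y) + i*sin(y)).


e^-1.5220 = 0.2183
cos(-22°) = 0.9272
sin(-22°) = -0.3746
Real = 0.2183*0.9272 = 0.2024
Imag = 0.2183*(-0.3746) = -0.0818

0.2024 - 0.0818i


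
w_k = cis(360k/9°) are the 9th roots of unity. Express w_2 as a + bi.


Angle = 360*2/9 = 80°
a = cos(80°) = 0.1736
b = sin(80°) = 0.9848

0.1736 + 0.9848i


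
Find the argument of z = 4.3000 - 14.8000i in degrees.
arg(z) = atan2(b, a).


Re = 4.3, Im = -14.8
arg = atan2(-14.8, 4.3) = -73.7993 degrees

arg(z) = -73.7993 degrees


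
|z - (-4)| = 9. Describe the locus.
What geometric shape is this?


|z - z0| = r is a circle with center z0 and radius r.
Center = (-4, 0), radius = 9

Circle with center (-4, 0) and radius 9


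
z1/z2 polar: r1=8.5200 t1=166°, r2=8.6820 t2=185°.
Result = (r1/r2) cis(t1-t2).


r = 8.5200 / 8.6820 = 0.9813
theta = 166° - 185° = -19° = 341° (mod 360)

0.9813 cis(341°)


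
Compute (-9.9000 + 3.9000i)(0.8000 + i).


Real = -9.9*0.8 - 3.9*1 = -7.92 - 3.9 = -11.82
Imag = -9.9*1 + 0.8*3.9 = -9.9 + 3.12 = -6.78

-11.8200 - 6.7800i


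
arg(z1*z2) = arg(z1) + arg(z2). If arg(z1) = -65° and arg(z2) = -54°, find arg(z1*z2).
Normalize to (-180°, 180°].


arg(z1*z2) = -65° - 54° = -119°
Normalized to (-180°, 180°]: -119°

-119°


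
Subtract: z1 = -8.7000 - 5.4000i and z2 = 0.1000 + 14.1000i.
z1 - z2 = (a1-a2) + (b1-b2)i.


Real: -8.7 - 0.1 = -8.8
Imag: -5.4 - 14.1 = -19.5

-8.8000 - 19.5000i


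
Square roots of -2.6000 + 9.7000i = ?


|z| = sqrt(6.76+94.09) = 10.0424
sqrt((|z|+a)/2) = sqrt((10.0424+(-2.6))/2) = sqrt(3.7212) = 1.9290
sqrt((|z|-a)/2) = sqrt((10.0424-(-2.6))/2) = sqrt(6.3212) = 2.5142

±(1.9290 + 2.5142i) i.e. 1.9290 + 2.5142i and -1.9290 - 2.5142i


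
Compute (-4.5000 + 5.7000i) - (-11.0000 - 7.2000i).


Real: -4.5 + 11 = 6.5
Imag: 5.7 + 7.2 = 12.9

6.5000 + 12.9000i


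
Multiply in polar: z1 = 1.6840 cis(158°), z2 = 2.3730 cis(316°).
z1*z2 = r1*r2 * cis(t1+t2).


r = 1.6840 * 2.3730 = 3.9961
theta = 158° + 316° = 474° = 114° (mod 360)

3.9961 cis(114°)


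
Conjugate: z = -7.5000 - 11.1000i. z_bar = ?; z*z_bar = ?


z_bar = -7.5000 + 11.1000i
z*z_bar = (-7.5)^2 + (-11.1)^2 = 56.25 + 123.21 = 179.46

z_bar = -7.5000 + 11.1000i, z*z_bar = 179.46


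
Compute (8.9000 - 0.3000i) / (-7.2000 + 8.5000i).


Conjugate of z2 = -7.2000 - 8.5000i
Numerator: (8.9000 - 0.3000i)(-7.2000 - 8.5000i) = -66.6300 - 73.4900i
Denominator: (-7.2)^2 + 8.5^2 = 124.09
Result = (-66.6300 - 73.4900i)/124.09

-0.5369 - 0.5922i


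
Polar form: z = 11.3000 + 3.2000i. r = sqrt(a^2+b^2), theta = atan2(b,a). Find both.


r = sqrt(127.69+10.24) = sqrt(137.93) = 11.7444
theta = atan2(3.2, 11.3) = 15.8114 degrees

r = 11.7444, theta = 15.8114 degrees


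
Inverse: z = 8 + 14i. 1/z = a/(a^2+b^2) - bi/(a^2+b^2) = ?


|z|^2 = 64+196 = 260
1/z = (8 - 14i)/260

1/z = 0.0308 - 0.0538i


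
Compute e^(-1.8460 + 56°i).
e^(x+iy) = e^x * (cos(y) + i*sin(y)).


e^-1.8460 = 0.1579
cos(56°) = 0.5592
sin(56°) = 0.829
Real = 0.1579*0.5592 = 0.0883
Imag = 0.1579*0.829 = 0.1309

0.0883 + 0.1309i


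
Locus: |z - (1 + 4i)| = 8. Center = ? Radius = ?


|z - z0| = r is a circle with center z0 and radius r.
Center = (1, 4), radius = 8

Circle with center (1, 4) and radius 8


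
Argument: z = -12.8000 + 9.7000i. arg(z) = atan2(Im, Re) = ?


Re = -12.8, Im = 9.7
arg = atan2(9.7, -12.8) = 142.8447 degrees

arg(z) = 142.8447 degrees


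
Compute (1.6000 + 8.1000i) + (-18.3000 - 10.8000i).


Real: 1.6 - 18.3 = -16.7
Imag: 8.1 - 10.8 = -2.7

-16.7000 - 2.7000i


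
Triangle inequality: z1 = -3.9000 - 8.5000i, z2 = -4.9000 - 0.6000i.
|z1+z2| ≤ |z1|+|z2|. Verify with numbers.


|z1| = sqrt((-3.9)^2 + (-8.5)^2) = sqrt(87.46) = 9.3520
|z2| = sqrt((-4.9)^2 + (-0.6)^2) = sqrt(24.37) = 4.9366
z1+z2 = -8.8000 - 9.1000i
|z1+z2| = sqrt(160.25) = 12.6590
|z1|+|z2| = 9.3520 + 4.9366 = 14.2886

|z1+z2| = 12.6590 ≤ |z1|+|z2| = 14.2886 (verified)


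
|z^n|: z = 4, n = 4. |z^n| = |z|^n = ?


|z| = sqrt(16+0) = sqrt(16) = 4
|z^4| = |z|^4 = 4^4 = 256

|z^4| = 256


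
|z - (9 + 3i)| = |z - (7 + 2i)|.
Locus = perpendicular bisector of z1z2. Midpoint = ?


Equal distances means the locus is the perpendicular bisector of z1 and z2.
Midpoint = ((9+7)/2, (3+2)/2) = (8.0000, 2.5000)

Perpendicular bisector through (8.0000, 2.5000)


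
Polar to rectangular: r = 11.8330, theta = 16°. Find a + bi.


a = 11.8330*cos(16°) = 11.8330*0.96126 = 11.3746
b = 11.8330*sin(16°) = 11.8330*0.27564 = 3.2616

11.3746 + 3.2616i


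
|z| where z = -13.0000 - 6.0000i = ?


|z| = sqrt((-13)^2 + (-6)^2) = sqrt(169 + 36) = sqrt(205) = 14.3178

|z| = 14.3178


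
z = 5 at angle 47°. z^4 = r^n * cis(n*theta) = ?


r^4 = 5^4 = 625
n*theta = 4*47° = 188° = 188° (mod 360)
a = 625*cos(188°) = -618.9175
b = 625*sin(188°) = -86.9832

625 cis(188°) = -618.9175 - 86.9832i


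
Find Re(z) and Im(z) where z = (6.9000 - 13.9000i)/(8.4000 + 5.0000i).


Multiply by conjugate: (6.9000 - 13.9000i)(8.4000 - 5.0000i) / (8.4^2 + 5^2)
Numerator real = 6.9*8.4 - (13.9)*5 = -11.54
Numerator imag = -13.9*8.4 - 6.9*5 = -151.26
Denominator = 95.56
Re(z) = -11.54/95.56 = -0.1208
Im(z) = -151.26/95.56 = -1.5829

Re(z) = -0.1208, Im(z) = -1.5829


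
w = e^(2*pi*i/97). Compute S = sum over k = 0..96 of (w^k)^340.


The roots are w_k = w^k with w = e^(2*pi*i/97), and (w^k)^340 = (w^340)^k.
So S = 1 + u + u^2 + ... + u^(96) with u = w^340.
340 = 3*97 + 49, so 340 is not a multiple of 97: u = (w^97)^3 * w^49 = w^49 ≠ 1 (w is a primitive 97th root), while u^97 = (w^97)^340 = 1.
Geometric series: S = (1 - u^97)/(1 - u) = (1 - 1)/(1 - u) = 0

S = 0


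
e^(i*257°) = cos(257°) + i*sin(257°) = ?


cos(257°) = -0.2250
sin(257°) = -0.9744

e^(i*257°) = -0.2250 - 0.9744i


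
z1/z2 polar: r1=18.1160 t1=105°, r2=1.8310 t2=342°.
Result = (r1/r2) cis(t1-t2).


r = 18.1160 / 1.8310 = 9.8940
theta = 105° - 342° = -237° = 123° (mod 360)

9.8940 cis(123°)


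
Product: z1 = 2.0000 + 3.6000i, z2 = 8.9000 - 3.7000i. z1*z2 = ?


Real = 2*8.9 - 3.6*(-3.7) = 17.8 - (-13.32) = 31.12
Imag = 2*(-3.7) + 8.9*3.6 = -7.4 + 32.04 = 24.64

31.1200 + 24.6400i


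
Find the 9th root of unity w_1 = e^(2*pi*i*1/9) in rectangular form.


Angle = 360*1/9 = 40°
a = cos(40°) = 0.7660
b = sin(40°) = 0.6428

0.7660 + 0.6428i


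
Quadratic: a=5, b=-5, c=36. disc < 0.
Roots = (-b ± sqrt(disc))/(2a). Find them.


disc = (-5)^2 - 4*5*36 = 25 - 720 = -695
sqrt(|disc|) = sqrt(695) = 26.3629
Real part = 5/(2*5) = 0.5000
Imag part = 26.3629/(2*5) = 2.6363

0.5000 ± 2.6363i


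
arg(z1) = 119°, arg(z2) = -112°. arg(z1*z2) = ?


arg(z1*z2) = 119° - 112° = 7°
Normalized to (-180°, 180°]: 7°

7°


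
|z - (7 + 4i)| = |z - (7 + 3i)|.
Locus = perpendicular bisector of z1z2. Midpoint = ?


Equal distances means the locus is the perpendicular bisector of z1 and z2.
Midpoint = ((7+7)/2, (4+3)/2) = (7.0000, 3.5000)

Perpendicular bisector through (7.0000, 3.5000)


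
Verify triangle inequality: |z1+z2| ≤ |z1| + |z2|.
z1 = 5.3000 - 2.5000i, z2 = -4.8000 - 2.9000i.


|z1| = sqrt(5.3^2 + (-2.5)^2) = sqrt(34.34) = 5.8600
|z2| = sqrt((-4.8)^2 + (-2.9)^2) = sqrt(31.45) = 5.6080
z1+z2 = 0.5000 - 5.4000i
|z1+z2| = sqrt(29.41) = 5.4231
|z1|+|z2| = 5.8600 + 5.6080 = 11.4680

|z1+z2| = 5.4231 ≤ |z1|+|z2| = 11.4680 (verified)


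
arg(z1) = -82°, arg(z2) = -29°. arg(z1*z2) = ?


arg(z1*z2) = -82° - 29° = -111°
Normalized to (-180°, 180°]: -111°

-111°


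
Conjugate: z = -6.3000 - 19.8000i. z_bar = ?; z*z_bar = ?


z_bar = -6.3000 + 19.8000i
z*z_bar = (-6.3)^2 + (-19.8)^2 = 39.69 + 392.04 = 431.73

z_bar = -6.3000 + 19.8000i, z*z_bar = 431.73


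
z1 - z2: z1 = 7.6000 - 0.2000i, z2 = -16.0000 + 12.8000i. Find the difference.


Real: 7.6 + 16 = 23.6
Imag: -0.2 - 12.8 = -13

23.6000 - 13.0000i


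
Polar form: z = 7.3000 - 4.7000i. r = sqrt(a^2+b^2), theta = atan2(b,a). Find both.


r = sqrt(53.29+22.09) = sqrt(75.38) = 8.6822
theta = atan2(-4.7, 7.3) = -32.7749 degrees

r = 8.6822, theta = -32.7749 degrees


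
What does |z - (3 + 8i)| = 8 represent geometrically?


|z - z0| = r is a circle with center z0 and radius r.
Center = (3, 8), radius = 8

Circle with center (3, 8) and radius 8


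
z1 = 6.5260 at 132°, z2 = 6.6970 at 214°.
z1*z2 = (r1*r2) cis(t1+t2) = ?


r = 6.5260 * 6.6970 = 43.7046
theta = 132° + 214° = 346° = 346° (mod 360)

43.7046 cis(346°)


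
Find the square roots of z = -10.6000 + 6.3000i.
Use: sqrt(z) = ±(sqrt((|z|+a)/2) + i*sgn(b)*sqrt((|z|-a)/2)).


|z| = sqrt(112.36+39.69) = 12.3309
sqrt((|z|+a)/2) = sqrt((12.3309+(-10.6))/2) = sqrt(0.8654) = 0.9303
sqrt((|z|-a)/2) = sqrt((12.3309-(-10.6))/2) = sqrt(11.4654) = 3.3861

±(0.9303 + 3.3861i) i.e. 0.9303 + 3.3861i and -0.9303 - 3.3861i


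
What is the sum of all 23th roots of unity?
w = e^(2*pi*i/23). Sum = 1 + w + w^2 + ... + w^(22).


The sum of all 23th roots of unity is 0.
Geometric series: (1 - w^23)/(1 - w) = (1-1)/(1-w) = 0 since w^23 = 1, w ≠ 1.
Alternatively: coefficient of z^22 in z^23 - 1 is 0.

0


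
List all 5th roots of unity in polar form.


The 5th roots of unity are cis(360k/5°) for k=0..4
Angle step = 360/5 = 72°
Primitive root: cis(72°)
Primitive root = 0.3090 + 0.9511i

5 roots at angles: 0°, 72°, 144°, 216°, 288°


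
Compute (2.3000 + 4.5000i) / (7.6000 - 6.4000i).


Conjugate of z2 = 7.6000 + 6.4000i
Numerator: (2.3000 + 4.5000i)(7.6000 + 6.4000i) = -11.3200 + 48.9200i
Denominator: 7.6^2 + (-6.4)^2 = 98.72
Result = (-11.3200 + 48.9200i)/98.72

-0.1147 + 0.4955i


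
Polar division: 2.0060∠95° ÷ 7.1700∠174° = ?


r = 2.0060 / 7.1700 = 0.2798
theta = 95° - 174° = -79° = 281° (mod 360)

0.2798 cis(281°)


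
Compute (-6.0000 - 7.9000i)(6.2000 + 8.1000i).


Real = -6*6.2 - (-7.9)*8.1 = -37.2 - (-63.99) = 26.79
Imag = -6*8.1 + 6.2*(-7.9) = -48.6 - (48.98) = -97.58

26.7900 - 97.5800i


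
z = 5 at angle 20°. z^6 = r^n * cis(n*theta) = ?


r^6 = 5^6 = 15625
n*theta = 6*20° = 120° = 120° (mod 360)
a = 15625*cos(120°) = -7812.5000
b = 15625*sin(120°) = 13531.6469

15625 cis(120°) = -7812.5000 + 13531.6469i


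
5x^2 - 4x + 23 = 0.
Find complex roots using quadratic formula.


disc = (-4)^2 - 4*5*23 = 16 - 460 = -444
sqrt(|disc|) = sqrt(444) = 21.0713
Real part = 4/(2*5) = 0.4000
Imag part = 21.0713/(2*5) = 2.1071

0.4000 ± 2.1071i


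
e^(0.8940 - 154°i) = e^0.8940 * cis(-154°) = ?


e^0.8940 = 2.4449
cos(-154°) = -0.8988
sin(-154°) = -0.4384
Real = 2.4449*(-0.8988) = -2.1975
Imag = 2.4449*(-0.4384) = -1.0718

-2.1975 - 1.0718i


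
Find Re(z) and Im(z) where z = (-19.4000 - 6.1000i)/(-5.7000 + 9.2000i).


Multiply by conjugate: (-19.4000 - 6.1000i)(-5.7000 - 9.2000i) / ((-5.7)^2 + 9.2^2)
Numerator real = -19.4*(-5.7) - (6.1)*9.2 = 54.46
Numerator imag = -6.1*(-5.7) - (-19.4)*9.2 = 213.25
Denominator = 117.13
Re(z) = 54.46/117.13 = 0.4650
Im(z) = 213.25/117.13 = 1.8206

Re(z) = 0.4650, Im(z) = 1.8206


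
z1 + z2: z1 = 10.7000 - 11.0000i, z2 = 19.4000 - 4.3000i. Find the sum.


Real: 10.7 + 19.4 = 30.1
Imag: -11 - 4.3 = -15.3

30.1000 - 15.3000i


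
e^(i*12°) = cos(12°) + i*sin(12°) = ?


cos(12°) = 0.9781
sin(12°) = 0.2079

e^(i*12°) = 0.9781 + 0.2079i


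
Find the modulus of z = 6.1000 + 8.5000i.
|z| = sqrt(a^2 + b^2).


|z| = sqrt(6.1^2 + 8.5^2) = sqrt(37.21 + 72.25) = sqrt(109.46) = 10.4623

|z| = 10.4623


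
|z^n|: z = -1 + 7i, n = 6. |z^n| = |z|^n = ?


|z| = sqrt(1+49) = sqrt(50) = 7.0711
|z^6| = |z|^6 = (sqrt(50))^6 = 50^3 = 125000

|z^6| = 125000


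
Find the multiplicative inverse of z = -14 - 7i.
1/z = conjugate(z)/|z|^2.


|z|^2 = 196+49 = 245
1/z = (-14 + 7i)/245

1/z = -0.0571 + 0.0286i


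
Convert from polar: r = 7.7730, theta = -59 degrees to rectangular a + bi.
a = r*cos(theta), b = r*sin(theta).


a = 7.7730*cos(-59°) = 7.7730*0.51504 = 4.0034
b = 7.7730*sin(-59°) = 7.7730*(-0.85717) = -6.6628

4.0034 - 6.6628i


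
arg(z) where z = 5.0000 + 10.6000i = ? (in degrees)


Re = 5, Im = 10.6
arg = atan2(10.6, 5) = 64.7468 degrees

arg(z) = 64.7468 degrees


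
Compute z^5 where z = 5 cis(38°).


r^5 = 5^5 = 3125
n*theta = 5*38° = 190° = 190° (mod 360)
a = 3125*cos(190°) = -3077.5242
b = 3125*sin(190°) = -542.6506

3125 cis(190°) = -3077.5242 - 542.6506i


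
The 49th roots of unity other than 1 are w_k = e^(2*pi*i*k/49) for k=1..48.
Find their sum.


With w = e^(2*pi*i/49), all 49 of the 49th roots of unity w^0 = 1, w, ..., w^(48) sum to 0: 1 + w + ... + w^(48) = (1 - w^49)/(1 - w) = 0 since w^49 = 1, w ≠ 1.
Removing the root 1: w + w^2 + ... + w^(48) = 0 - 1 = -1

Sum = -1


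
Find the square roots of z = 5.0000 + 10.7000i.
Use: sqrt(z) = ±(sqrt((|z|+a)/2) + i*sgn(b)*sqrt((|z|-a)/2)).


|z| = sqrt(25+114.49) = 11.8106
sqrt((|z|+a)/2) = sqrt((11.8106+5)/2) = sqrt(8.4053) = 2.8992
sqrt((|z|-a)/2) = sqrt((11.8106-5)/2) = sqrt(3.4053) = 1.8453

±(2.8992 + 1.8453i) i.e. 2.8992 + 1.8453i and -2.8992 - 1.8453i


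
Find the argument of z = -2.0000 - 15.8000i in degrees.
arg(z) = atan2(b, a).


Re = -2, Im = -15.8
arg = atan2(-15.8, -2) = -97.2143 degrees

arg(z) = -97.2143 degrees


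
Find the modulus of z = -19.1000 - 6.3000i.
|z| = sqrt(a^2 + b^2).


|z| = sqrt((-19.1)^2 + (-6.3)^2) = sqrt(364.81 + 39.69) = sqrt(404.5) = 20.1122

|z| = 20.1122


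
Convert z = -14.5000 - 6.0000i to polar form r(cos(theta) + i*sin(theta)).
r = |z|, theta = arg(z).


r = sqrt(210.25+36) = sqrt(246.25) = 15.6924
theta = atan2(-6, -14.5) = -157.5206 degrees

r = 15.6924, theta = -157.5206 degrees


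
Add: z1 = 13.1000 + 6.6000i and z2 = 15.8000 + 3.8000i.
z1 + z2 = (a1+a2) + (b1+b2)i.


Real: 13.1 + 15.8 = 28.9
Imag: 6.6 + 3.8 = 10.4

28.9000 + 10.4000i


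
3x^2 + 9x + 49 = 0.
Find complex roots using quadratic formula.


disc = 9^2 - 4*3*49 = 81 - 588 = -507
sqrt(|disc|) = sqrt(507) = 22.5167
Real part = -9/(2*3) = -1.5000
Imag part = 22.5167/(2*3) = 3.7528

-1.5000 ± 3.7528i


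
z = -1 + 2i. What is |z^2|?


|z| = sqrt(1+4) = sqrt(5) = 2.2361
|z^2| = |z|^2 = (sqrt(5))^2 = 5

|z^2| = 5


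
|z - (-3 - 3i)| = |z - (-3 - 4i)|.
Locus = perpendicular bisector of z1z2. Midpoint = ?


Equal distances means the locus is the perpendicular bisector of z1 and z2.
Midpoint = ((-3+(-3))/2, (-3+(-4))/2) = (-3.0000, -3.5000)

Perpendicular bisector through (-3.0000, -3.5000)


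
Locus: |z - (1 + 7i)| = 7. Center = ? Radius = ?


|z - z0| = r is a circle with center z0 and radius r.
Center = (1, 7), radius = 7

Circle with center (1, 7) and radius 7


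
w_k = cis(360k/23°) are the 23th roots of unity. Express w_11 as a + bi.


Angle = 360*11/23 = 172.1739°
a = cos(172.1739°) = -0.9907
b = sin(172.1739°) = 0.1362

-0.9907 + 0.1362i


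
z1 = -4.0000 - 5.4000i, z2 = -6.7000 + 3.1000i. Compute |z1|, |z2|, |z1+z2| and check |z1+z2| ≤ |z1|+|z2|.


|z1| = sqrt((-4)^2 + (-5.4)^2) = sqrt(45.16) = 6.7201
|z2| = sqrt((-6.7)^2 + 3.1^2) = sqrt(54.5) = 7.3824
z1+z2 = -10.7000 - 2.3000i
|z1+z2| = sqrt(119.78) = 10.9444
|z1|+|z2| = 6.7201 + 7.3824 = 14.1025

|z1+z2| = 10.9444 ≤ |z1|+|z2| = 14.1025 (verified)


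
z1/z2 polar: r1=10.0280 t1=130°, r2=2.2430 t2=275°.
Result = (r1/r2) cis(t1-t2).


r = 10.0280 / 2.2430 = 4.4708
theta = 130° - 275° = -145° = 215° (mod 360)

4.4708 cis(215°)


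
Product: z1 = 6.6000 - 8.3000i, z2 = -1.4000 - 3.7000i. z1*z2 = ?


Real = 6.6*(-1.4) - (-8.3)*(-3.7) = -9.24 - 30.71 = -39.95
Imag = 6.6*(-3.7) - (1.4)*(-8.3) = -24.42 + 11.62 = -12.8

-39.9500 - 12.8000i


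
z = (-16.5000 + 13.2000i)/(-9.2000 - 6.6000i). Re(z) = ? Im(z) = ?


Multiply by conjugate: (-16.5000 + 13.2000i)(-9.2000 + 6.6000i) / ((-9.2)^2 + (-6.6)^2)
Numerator real = -16.5*(-9.2) + 13.2*(-6.6) = 64.68
Numerator imag = 13.2*(-9.2) - (-16.5)*(-6.6) = -230.34
Denominator = 128.2
Re(z) = 64.68/128.2 = 0.5045
Im(z) = -230.34/128.2 = -1.7967

Re(z) = 0.5045, Im(z) = -1.7967


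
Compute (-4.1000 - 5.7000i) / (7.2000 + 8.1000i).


Conjugate of z2 = 7.2000 - 8.1000i
Numerator: (-4.1000 - 5.7000i)(7.2000 - 8.1000i) = -75.6900 - 7.8300i
Denominator: 7.2^2 + 8.1^2 = 117.45
Result = (-75.6900 - 7.8300i)/117.45

-0.6444 - 0.0667i


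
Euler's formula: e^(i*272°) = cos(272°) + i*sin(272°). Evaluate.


cos(272°) = 0.0349
sin(272°) = -0.9994

e^(i*272°) = 0.0349 - 0.9994i


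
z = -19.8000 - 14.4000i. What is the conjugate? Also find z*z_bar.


z_bar = -19.8000 + 14.4000i
z*z_bar = (-19.8)^2 + (-14.4)^2 = 392.04 + 207.36 = 599.4

z_bar = -19.8000 + 14.4000i, z*z_bar = 599.4


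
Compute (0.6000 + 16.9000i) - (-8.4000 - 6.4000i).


Real: 0.6 + 8.4 = 9
Imag: 16.9 + 6.4 = 23.3

9.0000 + 23.3000i


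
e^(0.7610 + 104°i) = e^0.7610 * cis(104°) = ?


e^0.7610 = 2.1404
cos(104°) = -0.2419
sin(104°) = 0.9703
Real = 2.1404*(-0.2419) = -0.5178
Imag = 2.1404*0.9703 = 2.0768

-0.5178 + 2.0768i


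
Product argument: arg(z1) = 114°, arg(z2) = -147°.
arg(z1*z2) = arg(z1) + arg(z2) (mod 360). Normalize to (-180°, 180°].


arg(z1*z2) = 114° - 147° = -33°
Normalized to (-180°, 180°]: -33°

-33°


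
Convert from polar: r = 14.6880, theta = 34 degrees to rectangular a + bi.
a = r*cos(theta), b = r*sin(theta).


a = 14.6880*cos(34°) = 14.6880*0.82904 = 12.1769
b = 14.6880*sin(34°) = 14.6880*0.55919 = 8.2134

12.1769 + 8.2134i


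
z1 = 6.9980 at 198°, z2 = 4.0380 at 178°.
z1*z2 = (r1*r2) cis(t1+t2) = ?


r = 6.9980 * 4.0380 = 28.2579
theta = 198° + 178° = 376° = 16° (mod 360)

28.2579 cis(16°)


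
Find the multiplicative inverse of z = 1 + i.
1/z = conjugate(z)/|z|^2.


|z|^2 = 1+1 = 2
1/z = (1 - 1i)/2

1/z = 0.5000 - 0.5000i


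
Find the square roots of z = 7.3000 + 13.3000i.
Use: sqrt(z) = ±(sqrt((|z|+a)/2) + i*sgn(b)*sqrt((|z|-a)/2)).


|z| = sqrt(53.29+176.89) = 15.1717
sqrt((|z|+a)/2) = sqrt((15.1717+7.3)/2) = sqrt(11.2358) = 3.3520
sqrt((|z|-a)/2) = sqrt((15.1717-7.3)/2) = sqrt(3.9358) = 1.9839

±(3.3520 + 1.9839i) i.e. 3.3520 + 1.9839i and -3.3520 - 1.9839i


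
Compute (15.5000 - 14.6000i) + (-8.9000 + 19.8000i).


Real: 15.5 - 8.9 = 6.6
Imag: -14.6 + 19.8 = 5.2

6.6000 + 5.2000i


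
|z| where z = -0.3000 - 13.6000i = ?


|z| = sqrt((-0.3)^2 + (-13.6)^2) = sqrt(0.09 + 184.96) = sqrt(185.05) = 13.6033

|z| = 13.6033


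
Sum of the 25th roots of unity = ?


The sum of all 25th roots of unity is 0.
Geometric series: (1 - w^25)/(1 - w) = (1-1)/(1-w) = 0 since w^25 = 1, w ≠ 1.
Alternatively: coefficient of z^24 in z^25 - 1 is 0.

0


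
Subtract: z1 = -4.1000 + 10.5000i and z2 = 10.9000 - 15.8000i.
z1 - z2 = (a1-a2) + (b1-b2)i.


Real: -4.1 - 10.9 = -15
Imag: 10.5 + 15.8 = 26.3

-15.0000 + 26.3000i


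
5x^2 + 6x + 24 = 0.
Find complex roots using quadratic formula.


disc = 6^2 - 4*5*24 = 36 - 480 = -444
sqrt(|disc|) = sqrt(444) = 21.0713
Real part = -6/(2*5) = -0.6000
Imag part = 21.0713/(2*5) = 2.1071

-0.6000 ± 2.1071i


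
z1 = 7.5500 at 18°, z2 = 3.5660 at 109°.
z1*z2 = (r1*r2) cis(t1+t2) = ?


r = 7.5500 * 3.5660 = 26.9233
theta = 18° + 109° = 127° = 127° (mod 360)

26.9233 cis(127°)


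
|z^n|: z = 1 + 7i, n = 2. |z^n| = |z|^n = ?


|z| = sqrt(1+49) = sqrt(50) = 7.0711
|z^2| = |z|^2 = (sqrt(50))^2 = 50

|z^2| = 50


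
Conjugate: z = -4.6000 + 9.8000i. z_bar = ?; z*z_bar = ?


z_bar = -4.6000 - 9.8000i
z*z_bar = (-4.6)^2 + 9.8^2 = 21.16 + 96.04 = 117.2

z_bar = -4.6000 - 9.8000i, z*z_bar = 117.2


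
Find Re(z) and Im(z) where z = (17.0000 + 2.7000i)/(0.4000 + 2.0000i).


Multiply by conjugate: (17.0000 + 2.7000i)(0.4000 - 2.0000i) / (0.4^2 + 2^2)
Numerator real = 17*0.4 + 2.7*2 = 12.2
Numerator imag = 2.7*0.4 - 17*2 = -32.92
Denominator = 4.16
Re(z) = 12.2/4.16 = 2.9327
Im(z) = -32.92/4.16 = -7.9135

Re(z) = 2.9327, Im(z) = -7.9135


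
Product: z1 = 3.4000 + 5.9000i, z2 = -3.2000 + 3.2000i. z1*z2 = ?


Real = 3.4*(-3.2) - 5.9*3.2 = -10.88 - 18.88 = -29.76
Imag = 3.4*3.2 - (3.2)*5.9 = 10.88 - (18.88) = -8

-29.7600 - 8.0000i


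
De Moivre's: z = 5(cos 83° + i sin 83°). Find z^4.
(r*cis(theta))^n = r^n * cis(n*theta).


r^4 = 5^4 = 625
n*theta = 4*83° = 332° = 332° (mod 360)
a = 625*cos(332°) = 551.8422
b = 625*sin(332°) = -293.4197

625 cis(332°) = 551.8422 - 293.4197i


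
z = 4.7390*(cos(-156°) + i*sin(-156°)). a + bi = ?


a = 4.7390*cos(-156°) = 4.7390*(-0.91355) = -4.3293
b = 4.7390*sin(-156°) = 4.7390*(-0.40674) = -1.9275

-4.3293 - 1.9275i


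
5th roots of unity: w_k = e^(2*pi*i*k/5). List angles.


The 5th roots of unity are cis(360k/5°) for k=0..4
Angle step = 360/5 = 72°
Primitive root: cis(72°)
Primitive root = 0.3090 + 0.9511i

5 roots at angles: 0°, 72°, 144°, 216°, 288°


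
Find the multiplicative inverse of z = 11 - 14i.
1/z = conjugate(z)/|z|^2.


|z|^2 = 121+196 = 317
1/z = (11 + 14i)/317

1/z = 0.0347 + 0.0442i


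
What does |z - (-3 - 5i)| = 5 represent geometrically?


|z - z0| = r is a circle with center z0 and radius r.
Center = (-3, -5), radius = 5

Circle with center (-3, -5) and radius 5


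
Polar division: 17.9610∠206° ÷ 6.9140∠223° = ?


r = 17.9610 / 6.9140 = 2.5978
theta = 206° - 223° = -17° = 343° (mod 360)

2.5978 cis(343°)


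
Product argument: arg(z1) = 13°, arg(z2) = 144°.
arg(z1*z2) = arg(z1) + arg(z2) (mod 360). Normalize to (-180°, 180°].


arg(z1*z2) = 13° + 144° = 157°
Normalized to (-180°, 180°]: 157°

157°


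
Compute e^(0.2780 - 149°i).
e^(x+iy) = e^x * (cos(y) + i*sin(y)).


e^0.2780 = 1.3205
cos(-149°) = -0.8572
sin(-149°) = -0.515
Real = 1.3205*(-0.8572) = -1.1319
Imag = 1.3205*(-0.515) = -0.6801

-1.1319 - 0.6801i


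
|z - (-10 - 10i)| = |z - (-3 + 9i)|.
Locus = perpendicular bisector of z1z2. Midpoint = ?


Equal distances means the locus is the perpendicular bisector of z1 and z2.
Midpoint = ((-10+(-3))/2, (-10+9)/2) = (-6.5000, -0.5000)

Perpendicular bisector through (-6.5000, -0.5000)


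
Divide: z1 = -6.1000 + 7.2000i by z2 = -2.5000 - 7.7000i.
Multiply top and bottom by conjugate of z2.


Conjugate of z2 = -2.5000 + 7.7000i
Numerator: (-6.1000 + 7.2000i)(-2.5000 + 7.7000i) = -40.1900 - 64.9700i
Denominator: (-2.5)^2 + (-7.7)^2 = 65.54
Result = (-40.1900 - 64.9700i)/65.54

-0.6132 - 0.9913i


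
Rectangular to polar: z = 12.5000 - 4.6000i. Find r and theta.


r = sqrt(156.25+21.16) = sqrt(177.41) = 13.3195
theta = atan2(-4.6, 12.5) = -20.2036 degrees

r = 13.3195, theta = -20.2036 degrees


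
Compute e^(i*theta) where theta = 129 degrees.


cos(129°) = -0.6293
sin(129°) = 0.7771

e^(i*129°) = -0.6293 + 0.7771i


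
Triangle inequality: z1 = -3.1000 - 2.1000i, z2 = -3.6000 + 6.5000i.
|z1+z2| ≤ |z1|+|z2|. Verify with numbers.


|z1| = sqrt((-3.1)^2 + (-2.1)^2) = sqrt(14.02) = 3.7443
|z2| = sqrt((-3.6)^2 + 6.5^2) = sqrt(55.21) = 7.4303
z1+z2 = -6.7000 + 4.4000i
|z1+z2| = sqrt(64.25) = 8.0156
|z1|+|z2| = 3.7443 + 7.4303 = 11.1746

|z1+z2| = 8.0156 ≤ |z1|+|z2| = 11.1746 (verified)


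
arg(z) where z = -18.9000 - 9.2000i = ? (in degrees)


Re = -18.9, Im = -9.2
arg = atan2(-9.2, -18.9) = -154.0445 degrees

arg(z) = -154.0445 degrees


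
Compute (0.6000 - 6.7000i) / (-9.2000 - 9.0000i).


Conjugate of z2 = -9.2000 + 9.0000i
Numerator: (0.6000 - 6.7000i)(-9.2000 + 9.0000i) = 54.7800 + 67.0400i
Denominator: (-9.2)^2 + (-9)^2 = 165.64
Result = (54.7800 + 67.0400i)/165.64

0.3307 + 0.4047i


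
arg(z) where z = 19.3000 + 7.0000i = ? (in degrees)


Re = 19.3, Im = 7
arg = atan2(7, 19.3) = 19.9354 degrees

arg(z) = 19.9354 degrees


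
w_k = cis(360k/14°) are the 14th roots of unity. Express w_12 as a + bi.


Angle = 360*12/14 = 308.5714°
a = cos(308.5714°) = 0.6235
b = sin(308.5714°) = -0.7818

0.6235 - 0.7818i


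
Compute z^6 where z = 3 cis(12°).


r^6 = 3^6 = 729
n*theta = 6*12° = 72° = 72° (mod 360)
a = 729*cos(72°) = 225.2734
b = 729*sin(72°) = 693.3202

729 cis(72°) = 225.2734 + 693.3202i


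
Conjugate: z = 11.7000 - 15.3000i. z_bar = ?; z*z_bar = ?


z_bar = 11.7000 + 15.3000i
z*z_bar = 11.7^2 + (-15.3)^2 = 136.89 + 234.09 = 370.98

z_bar = 11.7000 + 15.3000i, z*z_bar = 370.98


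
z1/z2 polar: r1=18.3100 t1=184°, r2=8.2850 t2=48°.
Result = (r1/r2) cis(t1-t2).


r = 18.3100 / 8.2850 = 2.2100
theta = 184° - 48° = 136° = 136° (mod 360)

2.2100 cis(136°)


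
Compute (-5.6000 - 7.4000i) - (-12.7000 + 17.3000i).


Real: -5.6 + 12.7 = 7.1
Imag: -7.4 - 17.3 = -24.7

7.1000 - 24.7000i


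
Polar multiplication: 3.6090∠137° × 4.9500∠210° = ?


r = 3.6090 * 4.9500 = 17.8646
theta = 137° + 210° = 347° = 347° (mod 360)

17.8646 cis(347°)


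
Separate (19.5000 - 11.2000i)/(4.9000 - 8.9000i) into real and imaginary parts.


Multiply by conjugate: (19.5000 - 11.2000i)(4.9000 + 8.9000i) / (4.9^2 + (-8.9)^2)
Numerator real = 19.5*4.9 - (11.2)*(-8.9) = 195.23
Numerator imag = -11.2*4.9 - 19.5*(-8.9) = 118.67
Denominator = 103.22
Re(z) = 195.23/103.22 = 1.8914
Im(z) = 118.67/103.22 = 1.1497

Re(z) = 1.8914, Im(z) = 1.1497


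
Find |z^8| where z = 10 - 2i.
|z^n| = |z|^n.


|z| = sqrt(100+4) = sqrt(104) = 10.1980
|z^8| = |z|^8 = (sqrt(104))^8 = 104^4 = 116985856

|z^8| = 116985856


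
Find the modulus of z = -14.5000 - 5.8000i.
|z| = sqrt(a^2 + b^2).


|z| = sqrt((-14.5)^2 + (-5.8)^2) = sqrt(210.25 + 33.64) = sqrt(243.89) = 15.6170

|z| = 15.6170


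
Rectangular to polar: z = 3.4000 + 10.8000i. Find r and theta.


r = sqrt(11.56+116.64) = sqrt(128.2) = 11.3225
theta = atan2(10.8, 3.4) = 72.5252 degrees

r = 11.3225, theta = 72.5252 degrees


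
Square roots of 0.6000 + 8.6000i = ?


|z| = sqrt(0.36+73.96) = 8.6209
sqrt((|z|+a)/2) = sqrt((8.6209+0.6)/2) = sqrt(4.6105) = 2.1472
sqrt((|z|-a)/2) = sqrt((8.6209-0.6)/2) = sqrt(4.0105) = 2.0026

±(2.1472 + 2.0026i) i.e. 2.1472 + 2.0026i and -2.1472 - 2.0026i


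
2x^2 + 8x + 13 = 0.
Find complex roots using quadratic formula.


disc = 8^2 - 4*2*13 = 64 - 104 = -40
sqrt(|disc|) = sqrt(40) = 6.3246
Real part = -8/(2*2) = -2.0000
Imag part = 6.3246/(2*2) = 1.5811

-2.0000 ± 1.5811i


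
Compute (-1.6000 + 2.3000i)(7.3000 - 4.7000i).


Real = -1.6*7.3 - 2.3*(-4.7) = -11.68 - (-10.81) = -0.87
Imag = -1.6*(-4.7) + 7.3*2.3 = 7.52 + 16.79 = 24.31

-0.8700 + 24.3100i


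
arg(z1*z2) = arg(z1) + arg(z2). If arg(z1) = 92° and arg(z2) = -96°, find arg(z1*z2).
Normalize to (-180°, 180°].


arg(z1*z2) = 92° - 96° = -4°
Normalized to (-180°, 180°]: -4°

-4°


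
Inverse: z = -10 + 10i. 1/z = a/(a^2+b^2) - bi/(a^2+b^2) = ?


|z|^2 = 100+100 = 200
1/z = (-10 - 10i)/200

1/z = -0.0500 - 0.0500i


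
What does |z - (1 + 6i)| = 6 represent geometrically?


|z - z0| = r is a circle with center z0 and radius r.
Center = (1, 6), radius = 6

Circle with center (1, 6) and radius 6


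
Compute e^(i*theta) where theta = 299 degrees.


cos(299°) = 0.4848
sin(299°) = -0.8746

e^(i*299°) = 0.4848 - 0.8746i


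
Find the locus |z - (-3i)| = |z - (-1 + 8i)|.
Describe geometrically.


Equal distances means the locus is the perpendicular bisector of z1 and z2.
Midpoint = ((0+(-1))/2, (-3+8)/2) = (-0.5000, 2.5000)

Perpendicular bisector through (-0.5000, 2.5000)


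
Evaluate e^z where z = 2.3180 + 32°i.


e^2.3180 = 10.1553
cos(32°) = 0.84805
sin(32°) = 0.52992
Real = 10.1553*0.84805 = 8.6122
Imag = 10.1553*0.52992 = 5.3815

8.6122 + 5.3815i


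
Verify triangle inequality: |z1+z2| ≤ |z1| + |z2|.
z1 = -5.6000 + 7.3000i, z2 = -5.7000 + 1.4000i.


|z1| = sqrt((-5.6)^2 + 7.3^2) = sqrt(84.65) = 9.2005
|z2| = sqrt((-5.7)^2 + 1.4^2) = sqrt(34.45) = 5.8694
z1+z2 = -11.3000 + 8.7000i
|z1+z2| = sqrt(203.38) = 14.2611
|z1|+|z2| = 9.2005 + 5.8694 = 15.0699

|z1+z2| = 14.2611 ≤ |z1|+|z2| = 15.0699 (verified)


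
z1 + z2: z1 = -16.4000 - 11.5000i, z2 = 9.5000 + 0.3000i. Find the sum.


Real: -16.4 + 9.5 = -6.9
Imag: -11.5 + 0.3 = -11.2

-6.9000 - 11.2000i


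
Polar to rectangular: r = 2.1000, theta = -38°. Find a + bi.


a = 2.1000*cos(-38°) = 2.1000*0.788 = 1.6548
b = 2.1000*sin(-38°) = 2.1000*(-0.61566) = -1.2929

1.6548 - 1.2929i


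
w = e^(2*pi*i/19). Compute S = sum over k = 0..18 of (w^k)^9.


The roots are w_k = w^k with w = e^(2*pi*i/19), and (w^k)^9 = (w^9)^k.
So S = 1 + u + u^2 + ... + u^(18) with u = w^9.
9 = 0*19 + 9, so 9 is not a multiple of 19: u = w^9 ≠ 1 (w is a primitive 19th root), while u^19 = (w^19)^9 = 1.
Geometric series: S = (1 - u^19)/(1 - u) = (1 - 1)/(1 - u) = 0

S = 0


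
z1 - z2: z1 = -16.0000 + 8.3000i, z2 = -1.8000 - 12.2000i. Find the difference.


Real: -16 + 1.8 = -14.2
Imag: 8.3 + 12.2 = 20.5

-14.2000 + 20.5000i


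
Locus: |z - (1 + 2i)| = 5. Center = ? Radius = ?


|z - z0| = r is a circle with center z0 and radius r.
Center = (1, 2), radius = 5

Circle with center (1, 2) and radius 5


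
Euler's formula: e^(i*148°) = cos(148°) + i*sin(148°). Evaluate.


cos(148°) = -0.8480
sin(148°) = 0.5299

e^(i*148°) = -0.8480 + 0.5299i


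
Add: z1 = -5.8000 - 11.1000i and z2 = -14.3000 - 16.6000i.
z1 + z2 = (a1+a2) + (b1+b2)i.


Real: -5.8 - 14.3 = -20.1
Imag: -11.1 - 16.6 = -27.7

-20.1000 - 27.7000i


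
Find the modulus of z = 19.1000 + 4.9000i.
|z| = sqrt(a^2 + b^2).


|z| = sqrt(19.1^2 + 4.9^2) = sqrt(364.81 + 24.01) = sqrt(388.82) = 19.7185

|z| = 19.7185


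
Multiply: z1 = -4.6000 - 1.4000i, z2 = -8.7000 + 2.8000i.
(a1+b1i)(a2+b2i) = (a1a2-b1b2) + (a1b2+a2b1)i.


Real = -4.6*(-8.7) - (-1.4)*2.8 = 40.02 - (-3.92) = 43.94
Imag = -4.6*2.8 - (8.7)*(-1.4) = -12.88 + 12.18 = -0.7

43.9400 - 0.7000i


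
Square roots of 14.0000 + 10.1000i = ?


|z| = sqrt(196+102.01) = 17.2630
sqrt((|z|+a)/2) = sqrt((17.2630+14)/2) = sqrt(15.6315) = 3.9537
sqrt((|z|-a)/2) = sqrt((17.2630-14)/2) = sqrt(1.6315) = 1.2773

±(3.9537 + 1.2773i) i.e. 3.9537 + 1.2773i and -3.9537 - 1.2773i


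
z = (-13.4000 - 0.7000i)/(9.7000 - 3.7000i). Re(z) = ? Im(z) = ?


Multiply by conjugate: (-13.4000 - 0.7000i)(9.7000 + 3.7000i) / (9.7^2 + (-3.7)^2)
Numerator real = -13.4*9.7 - (0.7)*(-3.7) = -127.39
Numerator imag = -0.7*9.7 - (-13.4)*(-3.7) = -56.37
Denominator = 107.78
Re(z) = -127.39/107.78 = -1.1819
Im(z) = -56.37/107.78 = -0.5230

Re(z) = -1.1819, Im(z) = -0.5230
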